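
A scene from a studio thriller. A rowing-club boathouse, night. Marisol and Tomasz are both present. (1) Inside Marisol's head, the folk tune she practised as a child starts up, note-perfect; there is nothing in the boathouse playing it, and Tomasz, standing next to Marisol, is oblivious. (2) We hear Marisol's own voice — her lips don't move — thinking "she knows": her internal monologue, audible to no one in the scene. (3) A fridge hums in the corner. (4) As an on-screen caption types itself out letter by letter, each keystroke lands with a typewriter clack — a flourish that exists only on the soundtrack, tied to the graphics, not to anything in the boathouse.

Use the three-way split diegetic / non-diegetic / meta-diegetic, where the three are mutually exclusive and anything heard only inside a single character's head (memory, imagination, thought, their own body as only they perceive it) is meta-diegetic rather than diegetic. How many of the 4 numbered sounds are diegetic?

1

(1) remembered music, private to Marisol — Tomasz is oblivious because it isn't in the room → meta-diegetic.
(2) Marisol's thought-voice: a private mental sound no other character can hear → meta-diegetic.
(3) ambient/room sound belonging to the story's physical space → diegetic.
Sound (4): sound married to a title/caption — outside the diegesis by definition, so non-diegetic.
Diegetic: (3) — that's 1.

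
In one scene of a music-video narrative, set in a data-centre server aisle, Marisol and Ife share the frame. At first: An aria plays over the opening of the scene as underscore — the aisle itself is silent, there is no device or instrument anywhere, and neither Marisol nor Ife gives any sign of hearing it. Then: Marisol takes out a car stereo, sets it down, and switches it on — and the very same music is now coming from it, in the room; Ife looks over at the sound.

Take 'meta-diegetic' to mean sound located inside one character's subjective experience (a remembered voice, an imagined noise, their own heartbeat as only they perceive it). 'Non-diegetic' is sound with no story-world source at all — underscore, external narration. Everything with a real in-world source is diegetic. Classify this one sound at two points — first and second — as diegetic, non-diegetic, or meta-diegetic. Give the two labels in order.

First: no in-world source exists and no character can hear it — underscore → non-diegetic.
Second: a car stereo is now a real source in the story world and the characters hear it → diegetic.

non-diegetic, diegetic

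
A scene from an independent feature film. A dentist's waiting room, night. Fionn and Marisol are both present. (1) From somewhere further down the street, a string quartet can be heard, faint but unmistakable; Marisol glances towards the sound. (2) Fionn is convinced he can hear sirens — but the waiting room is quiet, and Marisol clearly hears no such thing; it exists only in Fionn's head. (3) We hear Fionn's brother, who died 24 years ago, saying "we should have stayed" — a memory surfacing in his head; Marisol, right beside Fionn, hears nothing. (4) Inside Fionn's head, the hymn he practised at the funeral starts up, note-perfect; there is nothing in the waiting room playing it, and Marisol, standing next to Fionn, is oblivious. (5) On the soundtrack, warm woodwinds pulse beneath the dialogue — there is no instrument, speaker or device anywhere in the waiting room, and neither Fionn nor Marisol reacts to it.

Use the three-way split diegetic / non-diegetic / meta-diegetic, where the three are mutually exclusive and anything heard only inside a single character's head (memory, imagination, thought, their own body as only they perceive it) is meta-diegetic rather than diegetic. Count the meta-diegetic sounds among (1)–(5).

3

Sound (1): off-screen diegetic: the source is out of frame but still in the story's space, so diegetic.
(2) the sound is imagined by Fionn; nothing in the story world is producing it and Marisol can't hear it → meta-diegetic.
(3) is meta-diegetic: a remembered line, private to Fionn — not present in the room, not audible to Marisol.
(4) is meta-diegetic: it lives in Fionn's subjectivity, not in the waiting room.
(5) it has no source in the story world and no character can hear it — it's underscore → non-diegetic.
Meta-diegetic: (2), (3), (4) — that's 3.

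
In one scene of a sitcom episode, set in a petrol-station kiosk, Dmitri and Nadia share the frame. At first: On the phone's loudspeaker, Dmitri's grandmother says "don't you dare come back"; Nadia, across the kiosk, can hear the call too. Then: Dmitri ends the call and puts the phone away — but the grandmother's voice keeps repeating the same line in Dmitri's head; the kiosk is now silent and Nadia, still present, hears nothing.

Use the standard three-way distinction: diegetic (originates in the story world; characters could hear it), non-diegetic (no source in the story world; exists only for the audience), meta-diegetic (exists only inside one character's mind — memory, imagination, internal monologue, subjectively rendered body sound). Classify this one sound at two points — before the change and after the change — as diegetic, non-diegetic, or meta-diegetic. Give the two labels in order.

Before the change: the loudspeaker is an in-world source; both Dmitri and Nadia hear the call → diegetic.
After the change: with the phone off, the voice continues only as Dmitri's private mental replay — Nadia can't hear it → meta-diegetic.

diegetic, meta-diegetic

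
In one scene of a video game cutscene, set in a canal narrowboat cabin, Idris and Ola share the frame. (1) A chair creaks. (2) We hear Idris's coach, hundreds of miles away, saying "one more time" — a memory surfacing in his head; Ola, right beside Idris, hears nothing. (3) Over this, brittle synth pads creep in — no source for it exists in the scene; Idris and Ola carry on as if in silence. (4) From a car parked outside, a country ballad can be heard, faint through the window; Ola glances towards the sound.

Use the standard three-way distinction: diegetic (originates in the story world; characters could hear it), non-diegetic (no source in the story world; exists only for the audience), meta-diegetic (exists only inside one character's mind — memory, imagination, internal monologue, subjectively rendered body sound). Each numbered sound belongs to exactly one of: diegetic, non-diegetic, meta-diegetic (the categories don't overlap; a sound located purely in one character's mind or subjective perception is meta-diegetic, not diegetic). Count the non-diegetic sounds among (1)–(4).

(1) is diegetic: a chair is a real object/event in the scene's world.
Sound (2): a remembered line, private to Idris — not present in the room, not audible to Ola, so meta-diegetic.
(3) score with no on-screen or off-screen source; it exists for the audience alone → non-diegetic.
(4) is diegetic: it's coming from a car parked outside — a location within the story world — and Ola reacts.
Non-diegetic: (3) — that's 1.

1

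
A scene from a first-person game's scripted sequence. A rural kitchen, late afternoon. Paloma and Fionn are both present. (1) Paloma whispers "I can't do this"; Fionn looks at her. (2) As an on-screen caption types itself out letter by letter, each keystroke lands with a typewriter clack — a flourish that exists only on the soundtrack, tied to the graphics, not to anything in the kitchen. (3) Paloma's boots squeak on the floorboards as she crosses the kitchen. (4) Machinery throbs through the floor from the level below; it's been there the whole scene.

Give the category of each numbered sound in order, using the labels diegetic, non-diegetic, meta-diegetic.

diegetic, non-diegetic, diegetic, diegetic

(1) is diegetic: Paloma is a character speaking aloud in the scene.
Sound (2): the caption isn't part of the story world, so neither is the sound tied to it, so non-diegetic.
(3) it's the physical sound of Paloma moving in the space → diegetic.
(4) ambient/room sound belonging to the story's physical space → diegetic.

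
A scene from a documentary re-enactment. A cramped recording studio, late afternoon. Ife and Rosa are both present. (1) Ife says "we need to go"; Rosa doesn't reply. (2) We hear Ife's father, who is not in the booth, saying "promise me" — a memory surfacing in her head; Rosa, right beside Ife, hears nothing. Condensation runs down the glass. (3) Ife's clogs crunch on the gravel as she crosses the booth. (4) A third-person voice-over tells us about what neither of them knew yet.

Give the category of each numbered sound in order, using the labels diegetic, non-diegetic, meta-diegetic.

(1) is diegetic: on-screen dialogue — Ife speaks and Rosa is there to hear.
Sound (2): it's Ife's recollection rendered as sound; the other character can't hear it, so meta-diegetic.
(3) is diegetic: it's the physical sound of Ife moving in the space.
(4) external voice-over — not a character, not heard by anyone in the scene → non-diegetic.

diegetic, meta-diegetic, diegetic, non-diegetic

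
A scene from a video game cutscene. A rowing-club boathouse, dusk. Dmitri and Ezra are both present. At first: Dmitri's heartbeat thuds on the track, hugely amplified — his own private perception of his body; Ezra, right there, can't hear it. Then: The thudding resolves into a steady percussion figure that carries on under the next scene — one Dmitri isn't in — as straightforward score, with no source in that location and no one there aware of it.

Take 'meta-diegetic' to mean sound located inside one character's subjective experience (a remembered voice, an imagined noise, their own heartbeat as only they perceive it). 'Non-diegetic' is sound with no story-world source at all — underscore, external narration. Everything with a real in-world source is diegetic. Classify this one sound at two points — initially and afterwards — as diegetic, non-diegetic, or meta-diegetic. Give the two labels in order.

Initially: it's Dmitri's subjective body sound, inaudible to Ezra → meta-diegetic.
Afterwards: detached from Dmitri and playing as sourceless score over a scene he isn't in — for the audience only → non-diegetic.

meta-diegetic, non-diegetic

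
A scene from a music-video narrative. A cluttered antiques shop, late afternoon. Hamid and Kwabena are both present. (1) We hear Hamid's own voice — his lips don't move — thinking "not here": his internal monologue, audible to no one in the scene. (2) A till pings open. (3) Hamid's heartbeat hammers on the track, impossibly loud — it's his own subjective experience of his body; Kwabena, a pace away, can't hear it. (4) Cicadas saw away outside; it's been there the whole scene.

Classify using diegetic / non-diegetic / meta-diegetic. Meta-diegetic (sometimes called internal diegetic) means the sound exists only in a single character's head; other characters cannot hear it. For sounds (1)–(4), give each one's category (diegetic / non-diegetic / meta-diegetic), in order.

(1) Hamid's thought-voice: a private mental sound no other character can hear → meta-diegetic.
(2) the sound comes from a till physically present in the location → diegetic.
(3) it's Hamid's internal bodily sensation rendered as sound; only Hamid 'hears' it → meta-diegetic.
(4) is diegetic: cicadas is part of the location's real environment.

meta-diegetic, diegetic, meta-diegetic, diegetic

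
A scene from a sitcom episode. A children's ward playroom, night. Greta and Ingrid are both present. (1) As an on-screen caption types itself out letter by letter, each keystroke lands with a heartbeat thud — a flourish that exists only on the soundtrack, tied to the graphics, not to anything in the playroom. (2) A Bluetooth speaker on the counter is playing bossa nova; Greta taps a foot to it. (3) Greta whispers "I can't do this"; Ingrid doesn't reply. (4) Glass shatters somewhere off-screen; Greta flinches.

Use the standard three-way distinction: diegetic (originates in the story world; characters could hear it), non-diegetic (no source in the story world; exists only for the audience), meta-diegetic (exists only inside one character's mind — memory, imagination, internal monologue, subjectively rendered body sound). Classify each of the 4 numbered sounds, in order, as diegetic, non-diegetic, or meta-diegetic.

non-diegetic, diegetic, diegetic, diegetic

(1) is non-diegetic: sound married to a title/caption — outside the diegesis by definition.
Sound (2): source music from a Bluetooth speaker, which exists in the story world, so diegetic.
(3) spoken by a character present in the story world → diegetic.
Sound (4): glass is a real object/event in the scene's world, so diegetic.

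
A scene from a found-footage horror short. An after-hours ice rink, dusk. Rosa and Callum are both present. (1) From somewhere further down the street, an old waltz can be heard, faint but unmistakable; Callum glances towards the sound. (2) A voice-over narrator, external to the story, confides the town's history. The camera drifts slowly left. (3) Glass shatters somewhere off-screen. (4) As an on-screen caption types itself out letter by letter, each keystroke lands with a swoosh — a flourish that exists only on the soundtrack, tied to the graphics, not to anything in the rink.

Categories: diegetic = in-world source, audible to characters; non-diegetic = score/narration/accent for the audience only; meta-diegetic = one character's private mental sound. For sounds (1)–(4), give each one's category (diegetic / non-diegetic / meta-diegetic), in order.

diegetic, non-diegetic, diegetic, non-diegetic

(1) off-screen diegetic: the source is out of frame but still in the story's space → diegetic.
(2) is non-diegetic: external voice-over — not a character, not heard by anyone in the scene.
(3) is diegetic: an in-world source (glass); characters could hear it.
(4) it accompanies on-screen graphics, not anything inside the story world → non-diegetic.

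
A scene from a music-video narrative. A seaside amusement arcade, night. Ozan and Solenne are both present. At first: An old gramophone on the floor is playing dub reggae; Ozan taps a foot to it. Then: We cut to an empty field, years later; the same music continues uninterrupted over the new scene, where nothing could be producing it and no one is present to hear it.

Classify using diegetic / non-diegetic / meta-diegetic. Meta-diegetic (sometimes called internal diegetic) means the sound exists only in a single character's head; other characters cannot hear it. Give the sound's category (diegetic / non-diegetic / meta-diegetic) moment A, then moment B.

diegetic, non-diegetic

Moment A: an old gramophone is a real in-scene source and Ozan reacts to it → diegetic.
Moment B: there is no longer any in-world source and no one can hear it — it has become underscore → non-diegetic.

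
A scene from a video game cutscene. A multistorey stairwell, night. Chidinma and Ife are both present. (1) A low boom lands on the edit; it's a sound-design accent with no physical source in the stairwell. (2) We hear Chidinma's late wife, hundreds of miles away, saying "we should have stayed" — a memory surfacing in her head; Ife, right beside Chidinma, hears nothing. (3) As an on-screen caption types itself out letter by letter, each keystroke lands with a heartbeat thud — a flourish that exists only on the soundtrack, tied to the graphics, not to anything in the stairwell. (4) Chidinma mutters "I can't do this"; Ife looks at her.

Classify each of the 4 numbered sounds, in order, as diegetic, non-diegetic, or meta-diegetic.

non-diegetic, meta-diegetic, non-diegetic, diegetic

Sound (1): an editorial stinger — it belongs to the cut, not the story world, so non-diegetic.
(2) is meta-diegetic: the voice is a memory playing only inside Chidinma's mind; Ife can't hear it.
(3) is non-diegetic: it accompanies on-screen graphics, not anything inside the story world.
Sound (4): on-screen dialogue — Chidinma speaks and Ife is there to hear, so diegetic.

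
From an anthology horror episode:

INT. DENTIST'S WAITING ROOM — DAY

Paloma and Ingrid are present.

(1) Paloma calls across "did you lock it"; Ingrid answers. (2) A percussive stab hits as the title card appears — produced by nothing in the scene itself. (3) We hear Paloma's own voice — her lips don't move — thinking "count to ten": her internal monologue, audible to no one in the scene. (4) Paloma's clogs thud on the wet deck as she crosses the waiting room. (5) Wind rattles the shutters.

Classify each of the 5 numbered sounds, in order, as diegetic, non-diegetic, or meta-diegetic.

diegetic, non-diegetic, meta-diegetic, diegetic, diegetic

Sound (1): spoken by a character present in the story world, so diegetic.
Sound (2): nothing in the scene produces it; it's an accent added for the audience, so non-diegetic.
(3) is meta-diegetic: internal monologue — inside Paloma's mind, not spoken into the scene.
(4) is diegetic: a character's body making contact with the set — an in-world sound.
(5) is diegetic: it's the actual ambient sound of the location.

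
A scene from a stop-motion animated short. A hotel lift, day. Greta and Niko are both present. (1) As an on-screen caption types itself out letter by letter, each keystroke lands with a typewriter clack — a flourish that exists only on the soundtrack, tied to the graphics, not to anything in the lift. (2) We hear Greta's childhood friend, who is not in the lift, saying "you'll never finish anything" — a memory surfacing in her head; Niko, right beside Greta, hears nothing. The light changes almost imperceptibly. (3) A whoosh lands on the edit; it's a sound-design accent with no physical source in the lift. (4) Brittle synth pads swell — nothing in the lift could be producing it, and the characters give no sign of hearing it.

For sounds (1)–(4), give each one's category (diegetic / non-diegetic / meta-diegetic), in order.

(1) is non-diegetic: the caption isn't part of the story world, so neither is the sound tied to it.
Sound (2): a remembered line, private to Greta — not present in the room, not audible to Niko, so meta-diegetic.
(3) is non-diegetic: it's a sound-design accent with no in-world source; no one in the scene can hear it.
Sound (4): it has no source in the story world and no character can hear it — it's underscore, so non-diegetic.

non-diegetic, meta-diegetic, non-diegetic, non-diegetic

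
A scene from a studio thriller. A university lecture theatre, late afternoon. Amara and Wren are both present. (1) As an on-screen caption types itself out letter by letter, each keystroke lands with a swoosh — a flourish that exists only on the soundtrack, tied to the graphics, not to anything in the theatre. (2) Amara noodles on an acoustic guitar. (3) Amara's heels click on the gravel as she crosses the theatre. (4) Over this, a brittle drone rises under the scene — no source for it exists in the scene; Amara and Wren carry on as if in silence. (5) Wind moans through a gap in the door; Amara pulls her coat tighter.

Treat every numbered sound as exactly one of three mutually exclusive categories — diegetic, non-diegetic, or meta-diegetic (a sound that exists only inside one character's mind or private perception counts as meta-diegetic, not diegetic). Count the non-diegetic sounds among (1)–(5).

2

Sound (1): it accompanies on-screen graphics, not anything inside the story world, so non-diegetic.
(2) Amara is producing the music live, in the story world → diegetic.
(3) a character's body making contact with the set — an in-world sound → diegetic.
Sound (4): score with no on-screen or off-screen source; it exists for the audience alone, so non-diegetic.
(5) ambient/room sound belonging to the story's physical space → diegetic.
So 2 of the 5 are non-diegetic: (1), (4).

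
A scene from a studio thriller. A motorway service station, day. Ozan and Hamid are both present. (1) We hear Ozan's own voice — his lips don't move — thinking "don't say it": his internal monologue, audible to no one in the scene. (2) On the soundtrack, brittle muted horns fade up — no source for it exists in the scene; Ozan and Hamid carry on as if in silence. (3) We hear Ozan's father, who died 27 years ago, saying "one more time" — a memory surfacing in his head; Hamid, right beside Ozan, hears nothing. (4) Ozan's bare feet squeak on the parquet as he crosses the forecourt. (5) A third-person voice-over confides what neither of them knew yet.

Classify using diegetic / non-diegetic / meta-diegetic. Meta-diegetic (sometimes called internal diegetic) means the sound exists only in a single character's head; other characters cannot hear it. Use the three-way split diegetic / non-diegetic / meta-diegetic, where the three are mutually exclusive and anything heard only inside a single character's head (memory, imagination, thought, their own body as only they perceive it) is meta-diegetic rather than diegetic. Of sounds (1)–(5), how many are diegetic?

1

(1) is meta-diegetic: internal monologue — inside Ozan's mind, not spoken into the scene.
(2) is non-diegetic: score with no on-screen or off-screen source; it exists for the audience alone.
(3) it's Ozan's recollection rendered as sound; the other character can't hear it → meta-diegetic.
(4) is diegetic: a character's body making contact with the set — an in-world sound.
Sound (5): external voice-over — not a character, not heard by anyone in the scene, so non-diegetic.
Diegetic: (4) — that's 1.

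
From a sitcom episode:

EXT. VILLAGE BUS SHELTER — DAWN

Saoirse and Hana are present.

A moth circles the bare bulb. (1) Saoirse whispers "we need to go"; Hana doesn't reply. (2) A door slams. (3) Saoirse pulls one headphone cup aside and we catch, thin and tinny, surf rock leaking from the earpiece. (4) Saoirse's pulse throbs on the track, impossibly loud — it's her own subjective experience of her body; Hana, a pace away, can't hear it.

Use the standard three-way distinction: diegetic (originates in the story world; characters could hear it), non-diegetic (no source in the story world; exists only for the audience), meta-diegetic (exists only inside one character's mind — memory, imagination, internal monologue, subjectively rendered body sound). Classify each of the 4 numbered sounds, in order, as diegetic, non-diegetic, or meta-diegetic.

Sound (1): spoken by a character present in the story world, so diegetic.
(2) an in-world source (a door); characters could hear it → diegetic.
Sound (3): the headphones are an on-screen source, so diegetic.
(4) is meta-diegetic: it's Saoirse's internal bodily sensation rendered as sound; only Saoirse 'hears' it.

diegetic, diegetic, diegetic, meta-diegetic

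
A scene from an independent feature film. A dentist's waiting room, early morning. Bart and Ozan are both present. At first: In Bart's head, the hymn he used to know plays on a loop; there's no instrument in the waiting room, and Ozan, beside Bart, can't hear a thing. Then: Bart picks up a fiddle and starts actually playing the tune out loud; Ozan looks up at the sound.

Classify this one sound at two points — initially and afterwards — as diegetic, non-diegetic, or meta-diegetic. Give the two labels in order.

meta-diegetic, diegetic

Initially: the tune exists only as Bart's private memory; Ozan can't hear it → meta-diegetic.
Afterwards: Bart is now producing it live on a fiddle, in the room, and Ozan hears it → diegetic.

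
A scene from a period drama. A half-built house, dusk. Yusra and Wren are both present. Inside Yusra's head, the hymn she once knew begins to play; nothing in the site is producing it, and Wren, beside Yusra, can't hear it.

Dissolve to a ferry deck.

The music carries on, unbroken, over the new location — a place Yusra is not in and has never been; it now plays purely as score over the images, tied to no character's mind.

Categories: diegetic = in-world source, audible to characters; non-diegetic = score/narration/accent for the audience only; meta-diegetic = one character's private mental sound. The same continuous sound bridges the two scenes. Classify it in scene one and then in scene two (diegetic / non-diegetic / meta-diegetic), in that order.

meta-diegetic, non-diegetic

Scene one: the music exists only inside Yusra's mind; Wren can't hear it → meta-diegetic.
Scene two: it's detached from Yusra entirely and plays over unrelated images with no in-world source — conventional underscore → non-diegetic.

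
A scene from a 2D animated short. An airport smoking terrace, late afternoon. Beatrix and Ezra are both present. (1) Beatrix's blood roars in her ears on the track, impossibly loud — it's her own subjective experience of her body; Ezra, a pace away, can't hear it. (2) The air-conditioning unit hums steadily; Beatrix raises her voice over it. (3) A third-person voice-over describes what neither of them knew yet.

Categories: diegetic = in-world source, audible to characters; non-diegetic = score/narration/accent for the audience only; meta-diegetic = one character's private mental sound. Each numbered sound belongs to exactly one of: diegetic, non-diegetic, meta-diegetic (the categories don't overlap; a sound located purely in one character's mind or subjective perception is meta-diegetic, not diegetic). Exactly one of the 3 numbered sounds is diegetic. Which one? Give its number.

2

(1) is meta-diegetic: a subjective body sound — Beatrix's private perception, inaudible to Ezra.
(2) ambient/room sound belonging to the story's physical space → diegetic.
Sound (3): commentary laid over the scene from outside the fiction, so non-diegetic.
Only (2) is diegetic.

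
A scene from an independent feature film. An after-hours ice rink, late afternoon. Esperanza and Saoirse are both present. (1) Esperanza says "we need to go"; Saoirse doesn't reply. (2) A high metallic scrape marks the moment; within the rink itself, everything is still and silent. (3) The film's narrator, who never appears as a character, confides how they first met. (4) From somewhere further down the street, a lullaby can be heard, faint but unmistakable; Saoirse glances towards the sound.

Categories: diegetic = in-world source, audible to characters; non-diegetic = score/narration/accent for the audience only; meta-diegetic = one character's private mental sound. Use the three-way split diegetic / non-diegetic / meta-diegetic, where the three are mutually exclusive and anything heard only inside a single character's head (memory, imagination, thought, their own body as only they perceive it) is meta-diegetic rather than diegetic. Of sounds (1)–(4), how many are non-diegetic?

2

(1) is diegetic: Esperanza is a character speaking aloud in the scene.
Sound (2): an editorial stinger — it belongs to the cut, not the story world, so non-diegetic.
(3) is non-diegetic: commentary laid over the scene from outside the fiction.
Sound (4): it's coming from somewhere further down the street — a location within the story world — and Saoirse reacts, so diegetic.
So 2 of the 4 are non-diegetic: (2), (3).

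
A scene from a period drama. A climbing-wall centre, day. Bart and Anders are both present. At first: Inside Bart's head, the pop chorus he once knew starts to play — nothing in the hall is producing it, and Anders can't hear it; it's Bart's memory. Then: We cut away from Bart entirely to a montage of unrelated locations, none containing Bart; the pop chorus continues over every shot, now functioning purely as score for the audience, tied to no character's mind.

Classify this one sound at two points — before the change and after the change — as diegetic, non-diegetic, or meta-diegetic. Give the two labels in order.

meta-diegetic, non-diegetic

Before the change: the music lives inside Bart's mind alone; Anders can't hear it → meta-diegetic.
After the change: once it plays over shots Bart isn't in, detached from any character's subjectivity, it's conventional underscore → non-diegetic.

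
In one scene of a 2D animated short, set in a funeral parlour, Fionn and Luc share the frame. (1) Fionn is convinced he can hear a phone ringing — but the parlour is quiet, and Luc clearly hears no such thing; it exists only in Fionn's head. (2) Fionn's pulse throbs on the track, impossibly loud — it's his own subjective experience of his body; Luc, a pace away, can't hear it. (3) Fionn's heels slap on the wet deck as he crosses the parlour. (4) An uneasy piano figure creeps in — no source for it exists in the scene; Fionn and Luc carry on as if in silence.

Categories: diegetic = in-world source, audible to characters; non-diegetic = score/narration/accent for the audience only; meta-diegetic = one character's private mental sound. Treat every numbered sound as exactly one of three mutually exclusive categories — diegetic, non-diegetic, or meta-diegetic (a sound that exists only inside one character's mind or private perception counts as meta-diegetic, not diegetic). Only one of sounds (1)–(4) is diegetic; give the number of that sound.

Sound (1): the sound is imagined by Fionn; nothing in the story world is producing it and Luc can't hear it, so meta-diegetic.
(2) a subjective body sound — Fionn's private perception, inaudible to Luc → meta-diegetic.
Sound (3): Fionn's footsteps are produced in the story world, so diegetic.
Sound (4): it has no source in the story world and no character can hear it — it's underscore, so non-diegetic.
Only (3) is diegetic.

3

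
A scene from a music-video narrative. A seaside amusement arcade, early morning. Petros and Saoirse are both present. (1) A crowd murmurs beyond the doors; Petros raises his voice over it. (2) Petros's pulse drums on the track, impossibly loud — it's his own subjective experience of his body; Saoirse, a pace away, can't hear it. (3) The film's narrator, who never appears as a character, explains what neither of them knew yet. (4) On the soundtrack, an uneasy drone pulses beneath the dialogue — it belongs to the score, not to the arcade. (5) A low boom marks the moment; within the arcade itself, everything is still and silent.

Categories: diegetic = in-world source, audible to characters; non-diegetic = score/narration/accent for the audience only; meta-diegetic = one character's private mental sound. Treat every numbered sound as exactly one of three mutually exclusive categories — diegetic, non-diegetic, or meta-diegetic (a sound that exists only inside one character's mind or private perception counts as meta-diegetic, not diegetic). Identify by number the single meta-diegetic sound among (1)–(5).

2

(1) a crowd is part of the location's real environment → diegetic.
Sound (2): point-of-audition from inside Petros's body; not a sound in the room, so meta-diegetic.
(3) commentary laid over the scene from outside the fiction → non-diegetic.
(4) it has no source in the story world and no character can hear it — it's underscore → non-diegetic.
Sound (5): it's a sound-design accent with no in-world source; no one in the scene can hear it, so non-diegetic.
Only (2) is meta-diegetic.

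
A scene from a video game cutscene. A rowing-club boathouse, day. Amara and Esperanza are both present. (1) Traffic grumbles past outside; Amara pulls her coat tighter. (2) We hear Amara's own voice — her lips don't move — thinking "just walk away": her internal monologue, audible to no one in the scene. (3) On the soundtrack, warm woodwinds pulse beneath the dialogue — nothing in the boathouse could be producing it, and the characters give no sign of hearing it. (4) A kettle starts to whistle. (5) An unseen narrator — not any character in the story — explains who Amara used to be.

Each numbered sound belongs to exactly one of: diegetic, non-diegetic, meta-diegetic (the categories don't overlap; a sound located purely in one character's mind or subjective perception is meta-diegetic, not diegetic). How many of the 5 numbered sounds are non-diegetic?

2

Sound (1): ambient/room sound belonging to the story's physical space, so diegetic.
(2) Amara's thought-voice: a private mental sound no other character can hear → meta-diegetic.
(3) is non-diegetic: it has no source in the story world and no character can hear it — it's underscore.
(4) is diegetic: an in-world source (a kettle); characters could hear it.
(5) the narrator exists outside the story world, addressing only the audience → non-diegetic.
Non-diegetic: (3), (5) — that's 2.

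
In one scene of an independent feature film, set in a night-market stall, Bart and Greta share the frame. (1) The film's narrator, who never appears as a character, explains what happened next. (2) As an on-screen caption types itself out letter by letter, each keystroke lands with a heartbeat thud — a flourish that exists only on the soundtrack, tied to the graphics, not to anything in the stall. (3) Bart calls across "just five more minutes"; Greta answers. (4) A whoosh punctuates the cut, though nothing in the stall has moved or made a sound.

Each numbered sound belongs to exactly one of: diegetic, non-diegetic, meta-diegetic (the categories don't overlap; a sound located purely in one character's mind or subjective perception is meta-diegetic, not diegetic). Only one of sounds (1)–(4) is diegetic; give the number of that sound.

Sound (1): commentary laid over the scene from outside the fiction, so non-diegetic.
Sound (2): the caption isn't part of the story world, so neither is the sound tied to it, so non-diegetic.
(3) is diegetic: spoken by a character present in the story world.
Sound (4): it's a sound-design accent with no in-world source; no one in the scene can hear it, so non-diegetic.
Only (3) is diegetic.

3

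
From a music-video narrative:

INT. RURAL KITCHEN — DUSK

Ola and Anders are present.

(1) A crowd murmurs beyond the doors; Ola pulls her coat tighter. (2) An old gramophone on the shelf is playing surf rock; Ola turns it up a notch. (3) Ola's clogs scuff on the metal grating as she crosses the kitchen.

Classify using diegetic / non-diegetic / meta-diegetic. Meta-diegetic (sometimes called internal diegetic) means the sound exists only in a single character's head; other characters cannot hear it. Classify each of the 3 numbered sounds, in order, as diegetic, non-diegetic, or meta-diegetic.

(1) is diegetic: ambient/room sound belonging to the story's physical space.
(2) is diegetic: an old gramophone is a physical source in the scene and Ola reacts to it.
Sound (3): it's the physical sound of Ola moving in the space, so diegetic.

diegetic, diegetic, diegetic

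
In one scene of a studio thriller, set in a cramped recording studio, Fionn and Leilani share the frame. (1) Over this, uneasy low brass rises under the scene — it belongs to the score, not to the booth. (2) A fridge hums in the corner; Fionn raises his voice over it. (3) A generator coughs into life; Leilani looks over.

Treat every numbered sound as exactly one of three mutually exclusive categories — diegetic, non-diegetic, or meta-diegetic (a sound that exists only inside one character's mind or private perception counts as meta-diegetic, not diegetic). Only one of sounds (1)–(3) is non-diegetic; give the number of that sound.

(1) it has no source in the story world and no character can hear it — it's underscore → non-diegetic.
Sound (2): a fridge is part of the location's real environment, so diegetic.
(3) the sound comes from a generator physically present in the location → diegetic.
Only (1) is non-diegetic.

1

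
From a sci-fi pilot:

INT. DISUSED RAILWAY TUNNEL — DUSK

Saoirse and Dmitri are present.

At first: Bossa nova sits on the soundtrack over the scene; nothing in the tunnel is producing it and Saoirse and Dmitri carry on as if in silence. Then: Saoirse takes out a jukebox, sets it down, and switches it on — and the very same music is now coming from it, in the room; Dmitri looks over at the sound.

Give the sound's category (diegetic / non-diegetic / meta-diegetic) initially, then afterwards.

Initially: no in-world source exists and no character can hear it — underscore → non-diegetic.
Afterwards: a jukebox is now a real source in the story world and the characters hear it → diegetic.

non-diegetic, diegetic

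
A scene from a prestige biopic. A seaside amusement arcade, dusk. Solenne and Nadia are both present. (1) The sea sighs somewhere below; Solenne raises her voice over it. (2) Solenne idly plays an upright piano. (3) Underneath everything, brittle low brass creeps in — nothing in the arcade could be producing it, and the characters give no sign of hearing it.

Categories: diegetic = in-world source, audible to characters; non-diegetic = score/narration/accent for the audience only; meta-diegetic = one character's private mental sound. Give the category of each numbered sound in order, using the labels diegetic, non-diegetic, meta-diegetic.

diegetic, diegetic, non-diegetic

Sound (1): the sea is part of the location's real environment, so diegetic.
Sound (2): a character is playing an upright piano on screen, so diegetic.
Sound (3): nothing in the arcade produces it and the characters don't hear it — pure soundtrack, so non-diegetic.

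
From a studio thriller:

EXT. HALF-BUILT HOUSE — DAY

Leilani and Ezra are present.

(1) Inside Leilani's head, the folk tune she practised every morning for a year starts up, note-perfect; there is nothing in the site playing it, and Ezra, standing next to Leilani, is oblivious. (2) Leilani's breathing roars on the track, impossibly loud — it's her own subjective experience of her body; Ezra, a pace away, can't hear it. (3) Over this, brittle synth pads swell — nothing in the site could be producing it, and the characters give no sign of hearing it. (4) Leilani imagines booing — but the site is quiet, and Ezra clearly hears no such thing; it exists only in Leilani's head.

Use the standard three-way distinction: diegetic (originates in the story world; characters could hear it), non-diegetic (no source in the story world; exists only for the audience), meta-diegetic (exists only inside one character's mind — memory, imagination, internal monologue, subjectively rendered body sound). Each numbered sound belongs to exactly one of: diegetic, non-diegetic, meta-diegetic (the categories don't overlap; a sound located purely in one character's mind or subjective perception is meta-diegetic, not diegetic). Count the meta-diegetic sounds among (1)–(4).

(1) is meta-diegetic: remembered music, private to Leilani — Ezra is oblivious because it isn't in the room.
(2) it's Leilani's internal bodily sensation rendered as sound; only Leilani 'hears' it → meta-diegetic.
Sound (3): it has no source in the story world and no character can hear it — it's underscore, so non-diegetic.
(4) the sound is imagined by Leilani; nothing in the story world is producing it and Ezra can't hear it → meta-diegetic.
Meta-diegetic: (1), (2), (4) — that's 3.

3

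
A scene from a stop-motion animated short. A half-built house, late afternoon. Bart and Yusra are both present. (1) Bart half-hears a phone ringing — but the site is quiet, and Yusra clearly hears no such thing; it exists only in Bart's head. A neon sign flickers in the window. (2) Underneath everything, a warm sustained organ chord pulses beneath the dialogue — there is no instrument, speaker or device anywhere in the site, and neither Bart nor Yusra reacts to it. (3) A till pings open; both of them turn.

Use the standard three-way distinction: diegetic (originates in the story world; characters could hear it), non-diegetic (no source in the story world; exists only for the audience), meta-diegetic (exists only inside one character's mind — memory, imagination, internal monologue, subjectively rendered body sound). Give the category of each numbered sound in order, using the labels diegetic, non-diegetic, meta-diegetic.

meta-diegetic, non-diegetic, diegetic

Sound (1): the sound is imagined by Bart; nothing in the story world is producing it and Yusra can't hear it, so meta-diegetic.
(2) it has no source in the story world and no character can hear it — it's underscore → non-diegetic.
Sound (3): a till is a real object/event in the scene's world, so diegetic.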